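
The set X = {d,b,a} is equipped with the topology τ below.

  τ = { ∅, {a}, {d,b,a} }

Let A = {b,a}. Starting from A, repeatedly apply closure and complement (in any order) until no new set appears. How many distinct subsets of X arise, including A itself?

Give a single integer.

complement {d}; its interior ∅; cl(A) = X∖∅ = {d,b,a}
With k = closure, c = complement:
  1. A     = {b,a}
  2. kA    = {d,b,a}
  3. cA    = {d}
  4. ckA   = ∅
  5. kcA   = {d,b}
  6. ckcA  = {a}
k, c of each give nothing new

6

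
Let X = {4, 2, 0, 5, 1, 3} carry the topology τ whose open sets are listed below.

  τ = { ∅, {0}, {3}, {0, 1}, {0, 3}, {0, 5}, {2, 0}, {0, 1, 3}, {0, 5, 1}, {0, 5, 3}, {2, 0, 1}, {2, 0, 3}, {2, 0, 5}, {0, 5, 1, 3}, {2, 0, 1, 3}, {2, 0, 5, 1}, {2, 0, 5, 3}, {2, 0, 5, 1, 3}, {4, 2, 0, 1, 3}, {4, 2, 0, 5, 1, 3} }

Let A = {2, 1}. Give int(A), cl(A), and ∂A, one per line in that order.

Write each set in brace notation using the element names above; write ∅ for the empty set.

open subsets of A: ∅; so int(A) = ∅
closure: X∖int(X∖A) = X∖{0, 5, 3} = {4, 2, 1}
∂A = {4, 2, 1} minus ∅ = {4, 2, 1}

int(A) = ∅
cl(A)  = {4, 2, 1}
∂A     = {4, 2, 1}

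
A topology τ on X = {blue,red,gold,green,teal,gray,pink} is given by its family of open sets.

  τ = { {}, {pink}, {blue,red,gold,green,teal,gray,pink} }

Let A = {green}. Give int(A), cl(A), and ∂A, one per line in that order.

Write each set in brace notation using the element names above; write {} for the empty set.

int(A) = {}
cl(A)  = {blue,red,gold,green,teal,gray}
∂A     = {blue,red,gold,green,teal,gray}

open subsets of A: {}; so int(A) = {}
closure: X∖int(X∖A) = X∖{pink} = {blue,red,gold,green,teal,gray}
∂A = {blue,red,gold,green,teal,gray} minus {} = {blue,red,gold,green,teal,gray}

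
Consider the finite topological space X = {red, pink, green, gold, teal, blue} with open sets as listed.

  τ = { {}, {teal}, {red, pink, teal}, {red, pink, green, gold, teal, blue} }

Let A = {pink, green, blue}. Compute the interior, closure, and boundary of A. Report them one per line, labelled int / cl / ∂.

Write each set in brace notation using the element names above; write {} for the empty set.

int(A) = {}
cl(A)  = {red, pink, green, gold, blue}
∂A     = {red, pink, green, gold, blue}

open subsets of A: {}; so int(A) = {}
closure: X∖int(X∖A) = X∖{teal} = {red, pink, green, gold, blue}
∂A = {red, pink, green, gold, blue} minus {} = {red, pink, green, gold, blue}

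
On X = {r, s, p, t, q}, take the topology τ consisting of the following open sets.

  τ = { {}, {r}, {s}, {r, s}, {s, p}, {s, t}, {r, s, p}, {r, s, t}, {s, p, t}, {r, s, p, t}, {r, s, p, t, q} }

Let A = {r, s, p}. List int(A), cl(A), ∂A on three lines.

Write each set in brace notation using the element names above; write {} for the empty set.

int(A) = {r, s, p}
cl(A)  = {r, s, p, t, q}
∂A     = {t, q}

opens ⊆ A: {}, {r}, {s}, {s, p}, {r, s}, {r, s, p}; union → int = {r, s, p}
complement {t, q}; its interior {}; cl(A) = X∖{} = {r, s, p, t, q}
boundary = {r, s, p, t, q} ∖ {r, s, p} = {t, q}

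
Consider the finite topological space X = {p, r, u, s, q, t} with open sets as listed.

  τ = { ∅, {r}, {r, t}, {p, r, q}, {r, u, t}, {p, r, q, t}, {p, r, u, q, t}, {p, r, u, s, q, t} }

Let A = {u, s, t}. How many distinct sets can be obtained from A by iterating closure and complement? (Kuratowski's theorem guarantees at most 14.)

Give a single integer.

4

cl via duality: int({p, r, q}) = {p, r, q}, so X∖{p, r, q} = {u, s, t}
Write k for closure, c for complement:
  1. A     = {u, s, t}
  2. cA    = {p, r, q}
  3. kcA   = {p, r, u, s, q, t}
  4. ckcA  = ∅
applying k or c yields no new set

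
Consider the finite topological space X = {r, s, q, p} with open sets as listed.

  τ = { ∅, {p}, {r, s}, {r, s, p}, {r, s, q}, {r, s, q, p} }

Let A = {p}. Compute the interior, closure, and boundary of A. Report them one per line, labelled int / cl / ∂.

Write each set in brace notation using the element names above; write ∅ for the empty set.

int(A) = {p}
cl(A)  = {p}
∂A     = ∅

U open, U⊆A: ∅, {p}. int(A) = ⋃ = {p}
X∖A={r, s, q}, int(X∖A)={r, s, q}, hence cl(A)={p}
∂A: remove int from cl → ∅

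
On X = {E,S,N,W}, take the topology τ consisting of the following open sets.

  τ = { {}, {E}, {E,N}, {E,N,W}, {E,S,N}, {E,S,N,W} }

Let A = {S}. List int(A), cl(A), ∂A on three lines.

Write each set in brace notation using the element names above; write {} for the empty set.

opens ⊆ A: {}; union → int = {}
complement {E,N,W}; its interior {E,N,W}; cl(A) = X∖{E,N,W} = {S}
boundary = {S} ∖ {} = {S}

int(A) = {}
cl(A)  = {S}
∂A     = {S}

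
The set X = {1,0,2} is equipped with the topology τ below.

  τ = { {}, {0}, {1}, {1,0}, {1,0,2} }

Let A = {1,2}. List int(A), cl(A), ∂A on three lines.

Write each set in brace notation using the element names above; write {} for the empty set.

interior: largest open inside A is {1} (from {}, {1})
cl via duality: int({0}) = {0}, so X∖{0} = {1,2}
cl∖int = {2}

int(A) = {1}
cl(A)  = {1,2}
∂A     = {2}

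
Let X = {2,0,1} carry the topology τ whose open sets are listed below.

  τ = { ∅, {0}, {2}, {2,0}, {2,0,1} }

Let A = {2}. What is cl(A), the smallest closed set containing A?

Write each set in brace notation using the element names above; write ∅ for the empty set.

{2,1}

complement {0,1}; its interior {0}; cl(A) = X∖{0} = {2,1}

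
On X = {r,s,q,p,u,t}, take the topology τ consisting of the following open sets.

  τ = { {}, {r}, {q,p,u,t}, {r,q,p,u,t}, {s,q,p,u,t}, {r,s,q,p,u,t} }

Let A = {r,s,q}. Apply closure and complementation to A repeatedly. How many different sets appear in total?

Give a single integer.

6

complement {p,u,t}; its interior {}; cl(A) = X∖{} = {r,s,q,p,u,t}
With k = closure, c = complement:
  1. A     = {r,s,q}
  2. kA    = {r,s,q,p,u,t}
  3. cA    = {p,u,t}
  4. ckA   = {}
  5. kcA   = {s,q,p,u,t}
  6. ckcA  = {r}
k, c of each give nothing new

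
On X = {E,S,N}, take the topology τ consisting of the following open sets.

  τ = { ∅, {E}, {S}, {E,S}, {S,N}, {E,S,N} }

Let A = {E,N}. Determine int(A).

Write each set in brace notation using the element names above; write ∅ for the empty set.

{E}

U open, U⊆A: ∅, {E}. int(A) = ⋃ = {E}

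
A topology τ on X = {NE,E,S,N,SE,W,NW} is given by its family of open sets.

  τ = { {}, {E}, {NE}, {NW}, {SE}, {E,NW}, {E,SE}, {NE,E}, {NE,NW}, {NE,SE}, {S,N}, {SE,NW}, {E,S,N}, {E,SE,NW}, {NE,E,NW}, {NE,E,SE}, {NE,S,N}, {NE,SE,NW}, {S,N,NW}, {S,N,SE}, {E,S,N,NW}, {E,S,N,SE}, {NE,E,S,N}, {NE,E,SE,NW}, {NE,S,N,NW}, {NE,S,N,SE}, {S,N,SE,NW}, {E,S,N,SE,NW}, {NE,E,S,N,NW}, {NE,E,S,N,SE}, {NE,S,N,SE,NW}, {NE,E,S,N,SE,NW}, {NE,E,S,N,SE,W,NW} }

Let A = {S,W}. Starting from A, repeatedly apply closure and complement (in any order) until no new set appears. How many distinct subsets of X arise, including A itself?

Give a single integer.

closure: X∖int(X∖A) = X∖{NE,E,SE,NW} = {S,N,W}
Let k=closure and c=complement:
  1. A     = {S,W}
  2. kA    = {S,N,W}
  3. cA    = {NE,E,N,SE,NW}
  4. ckA   = {NE,E,SE,NW}
  5. kcA   = {NE,E,S,N,SE,W,NW}
  6. kckA  = {NE,E,SE,W,NW}
  7. ckcA  = {}
  8. ckckA = {S,N}
— saturated at 8

8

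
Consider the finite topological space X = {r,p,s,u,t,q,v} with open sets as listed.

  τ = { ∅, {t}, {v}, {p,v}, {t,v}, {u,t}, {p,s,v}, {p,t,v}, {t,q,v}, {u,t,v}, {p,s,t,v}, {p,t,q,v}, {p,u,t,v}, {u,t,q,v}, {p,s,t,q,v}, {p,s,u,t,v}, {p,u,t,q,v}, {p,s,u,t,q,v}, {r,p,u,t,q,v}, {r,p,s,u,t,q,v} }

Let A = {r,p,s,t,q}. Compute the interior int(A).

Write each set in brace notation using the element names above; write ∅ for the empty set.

{t}

interior: largest open inside A is {t} (from ∅, {t})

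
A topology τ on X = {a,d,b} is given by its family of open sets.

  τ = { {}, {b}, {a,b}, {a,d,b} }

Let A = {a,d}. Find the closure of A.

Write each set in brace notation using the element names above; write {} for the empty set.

{a,d}

closure: X∖int(X∖A) = X∖{b} = {a,d}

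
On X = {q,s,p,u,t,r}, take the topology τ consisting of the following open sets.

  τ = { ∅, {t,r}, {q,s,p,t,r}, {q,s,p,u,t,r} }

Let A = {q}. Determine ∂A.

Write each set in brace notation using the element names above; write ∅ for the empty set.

{q,s,p,u}

U open, U⊆A: ∅. int(A) = ⋃ = ∅
X∖A={s,p,u,t,r}, int(X∖A)={t,r}, hence cl(A)={q,s,p,u}
∂A: remove int from cl → {q,s,p,u}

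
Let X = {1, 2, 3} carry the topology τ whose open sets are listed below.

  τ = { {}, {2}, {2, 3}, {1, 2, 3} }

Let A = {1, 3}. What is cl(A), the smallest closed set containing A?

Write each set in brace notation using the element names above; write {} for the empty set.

{1, 3}

complement {2}; its interior {2}; cl(A) = X∖{2} = {1, 3}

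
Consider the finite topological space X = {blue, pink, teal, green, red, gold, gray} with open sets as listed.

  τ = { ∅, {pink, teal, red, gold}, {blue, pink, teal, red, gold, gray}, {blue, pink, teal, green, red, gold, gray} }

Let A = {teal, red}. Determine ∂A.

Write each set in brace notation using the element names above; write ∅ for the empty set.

{blue, pink, teal, green, red, gold, gray}

U open, U⊆A: ∅. int(A) = ⋃ = ∅
X∖A={blue, pink, green, gold, gray}, int(X∖A)=∅, hence cl(A)={blue, pink, teal, green, red, gold, gray}
∂A: remove int from cl → {blue, pink, teal, green, red, gold, gray}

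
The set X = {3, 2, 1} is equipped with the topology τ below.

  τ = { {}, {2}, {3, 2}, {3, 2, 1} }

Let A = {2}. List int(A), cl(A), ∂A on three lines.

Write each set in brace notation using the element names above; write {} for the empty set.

open subsets of A: {}, {2}; so int(A) = {2}
closure: X∖int(X∖A) = X∖{} = {3, 2, 1}
∂A = {3, 2, 1} minus {2} = {3, 1}

int(A) = {2}
cl(A)  = {3, 2, 1}
∂A     = {3, 1}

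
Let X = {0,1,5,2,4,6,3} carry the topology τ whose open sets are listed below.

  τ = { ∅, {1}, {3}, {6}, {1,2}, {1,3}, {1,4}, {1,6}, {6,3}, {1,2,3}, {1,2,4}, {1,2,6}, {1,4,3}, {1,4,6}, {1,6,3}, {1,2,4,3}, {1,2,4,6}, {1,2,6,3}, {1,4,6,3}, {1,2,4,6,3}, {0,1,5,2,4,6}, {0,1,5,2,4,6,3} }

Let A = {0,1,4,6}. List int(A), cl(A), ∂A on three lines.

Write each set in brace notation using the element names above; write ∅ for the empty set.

interior: largest open inside A is {1,4,6} (from ∅, {6}, {1}, {1,6}, {1,4}, {1,4,6})
cl via duality: int({5,2,3}) = {3}, so X∖{3} = {0,1,5,2,4,6}
cl∖int = {0,5,2}

int(A) = {1,4,6}
cl(A)  = {0,1,5,2,4,6}
∂A     = {0,5,2}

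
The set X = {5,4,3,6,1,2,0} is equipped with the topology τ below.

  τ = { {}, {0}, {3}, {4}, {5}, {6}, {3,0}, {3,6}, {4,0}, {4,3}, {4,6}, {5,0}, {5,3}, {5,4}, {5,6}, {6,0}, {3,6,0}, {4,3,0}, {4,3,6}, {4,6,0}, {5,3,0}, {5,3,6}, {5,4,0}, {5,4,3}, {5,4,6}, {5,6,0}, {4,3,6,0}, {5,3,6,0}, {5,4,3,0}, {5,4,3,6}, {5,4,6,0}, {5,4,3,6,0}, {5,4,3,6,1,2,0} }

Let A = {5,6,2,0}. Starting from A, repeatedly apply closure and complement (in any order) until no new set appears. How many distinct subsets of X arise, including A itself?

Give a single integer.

cl via duality: int({4,3,1}) = {4,3}, so X∖{4,3} = {5,6,1,2,0}
Write k for closure, c for complement:
  1. A     = {5,6,2,0}
  2. kA    = {5,6,1,2,0}
  3. cA    = {4,3,1}
  4. ckA   = {4,3}
  5. kcA   = {4,3,1,2}
  6. ckcA  = {5,6,0}
applying k or c yields no new set

6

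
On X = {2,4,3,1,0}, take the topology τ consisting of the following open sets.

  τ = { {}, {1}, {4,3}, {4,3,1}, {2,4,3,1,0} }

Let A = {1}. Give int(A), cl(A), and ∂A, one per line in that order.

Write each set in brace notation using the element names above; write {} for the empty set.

opens ⊆ A: {}, {1}; union → int = {1}
complement {2,4,3,0}; its interior {4,3}; cl(A) = X∖{4,3} = {2,1,0}
boundary = {2,1,0} ∖ {1} = {2,0}

int(A) = {1}
cl(A)  = {2,1,0}
∂A     = {2,0}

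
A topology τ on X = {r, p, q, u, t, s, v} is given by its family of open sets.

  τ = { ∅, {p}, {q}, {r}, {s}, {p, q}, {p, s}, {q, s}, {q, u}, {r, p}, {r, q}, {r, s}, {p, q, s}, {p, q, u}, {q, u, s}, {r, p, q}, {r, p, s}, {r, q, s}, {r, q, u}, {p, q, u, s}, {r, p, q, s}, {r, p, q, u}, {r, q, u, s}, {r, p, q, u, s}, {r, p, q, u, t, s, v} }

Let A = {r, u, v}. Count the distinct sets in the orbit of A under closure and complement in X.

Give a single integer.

X∖A={p, q, t, s}, int(X∖A)={p, q, s}, hence cl(A)={r, u, t, v}
Orbit (k=closure, c=complement):
  1. A     = {r, u, v}
  2. kA    = {r, u, t, v}
  3. cA    = {p, q, t, s}
  4. ckA   = {p, q, s}
  5. kcA   = {p, q, u, t, s, v}
  6. ckcA  = {r}
  7. kckcA = {r, t, v}
  8. ckckcA = {p, q, u, s}
(closed under both — stop)

8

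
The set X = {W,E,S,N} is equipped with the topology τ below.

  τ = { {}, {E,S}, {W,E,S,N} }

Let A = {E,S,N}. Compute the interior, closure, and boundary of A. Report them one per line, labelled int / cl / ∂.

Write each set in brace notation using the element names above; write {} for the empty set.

int(A) = {E,S}
cl(A)  = {W,E,S,N}
∂A     = {W,N}

open subsets of A: {}, {E,S}; so int(A) = {E,S}
closure: X∖int(X∖A) = X∖{} = {W,E,S,N}
∂A = {W,E,S,N} minus {E,S} = {W,N}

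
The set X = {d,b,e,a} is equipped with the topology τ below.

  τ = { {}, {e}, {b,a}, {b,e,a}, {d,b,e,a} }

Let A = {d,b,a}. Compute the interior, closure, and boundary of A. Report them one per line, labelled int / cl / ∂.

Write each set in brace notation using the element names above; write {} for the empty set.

U open, U⊆A: {}, {b,a}. int(A) = ⋃ = {b,a}
X∖A={e}, int(X∖A)={e}, hence cl(A)={d,b,a}
∂A: remove int from cl → {d}

int(A) = {b,a}
cl(A)  = {d,b,a}
∂A     = {d}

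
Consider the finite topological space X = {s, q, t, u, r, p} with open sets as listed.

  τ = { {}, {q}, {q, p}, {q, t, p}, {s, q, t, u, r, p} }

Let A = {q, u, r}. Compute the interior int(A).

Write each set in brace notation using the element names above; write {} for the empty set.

{q}

opens ⊆ A: {}, {q}; union → int = {q}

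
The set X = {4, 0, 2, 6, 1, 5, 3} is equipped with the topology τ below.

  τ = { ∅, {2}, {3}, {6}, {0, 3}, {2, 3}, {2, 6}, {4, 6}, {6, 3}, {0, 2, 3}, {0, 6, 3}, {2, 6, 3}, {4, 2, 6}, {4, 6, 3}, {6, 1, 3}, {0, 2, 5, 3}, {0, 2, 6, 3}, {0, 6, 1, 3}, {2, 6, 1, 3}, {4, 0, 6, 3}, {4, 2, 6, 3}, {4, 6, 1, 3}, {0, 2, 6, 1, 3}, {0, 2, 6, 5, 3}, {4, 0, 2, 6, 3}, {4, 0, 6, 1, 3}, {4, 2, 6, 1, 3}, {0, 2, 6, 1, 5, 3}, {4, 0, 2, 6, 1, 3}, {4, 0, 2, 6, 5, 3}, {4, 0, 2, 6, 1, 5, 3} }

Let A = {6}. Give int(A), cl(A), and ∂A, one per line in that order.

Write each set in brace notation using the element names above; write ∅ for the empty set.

int(A) = {6}
cl(A)  = {4, 6, 1}
∂A     = {4, 1}

interior: largest open inside A is {6} (from ∅, {6})
cl via duality: int({4, 0, 2, 1, 5, 3}) = {0, 2, 5, 3}, so X∖{0, 2, 5, 3} = {4, 6, 1}
cl∖int = {4, 1}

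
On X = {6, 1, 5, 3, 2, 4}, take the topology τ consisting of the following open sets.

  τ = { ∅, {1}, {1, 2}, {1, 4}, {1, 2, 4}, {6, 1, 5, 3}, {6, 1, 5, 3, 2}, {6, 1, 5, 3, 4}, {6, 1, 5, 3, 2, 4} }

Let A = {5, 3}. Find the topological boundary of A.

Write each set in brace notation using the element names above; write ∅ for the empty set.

{6, 5, 3}

open subsets of A: ∅; so int(A) = ∅
closure: X∖int(X∖A) = X∖{1, 2, 4} = {6, 5, 3}
∂A = {6, 5, 3} minus ∅ = {6, 5, 3}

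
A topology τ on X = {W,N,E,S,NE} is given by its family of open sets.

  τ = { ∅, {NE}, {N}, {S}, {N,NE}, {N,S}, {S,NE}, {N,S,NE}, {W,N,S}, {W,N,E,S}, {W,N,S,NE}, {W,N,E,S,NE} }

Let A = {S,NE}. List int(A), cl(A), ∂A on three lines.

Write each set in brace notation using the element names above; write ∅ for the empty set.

opens ⊆ A: ∅, {S}, {NE}, {S,NE}; union → int = {S,NE}
complement {W,N,E}; its interior {N}; cl(A) = X∖{N} = {W,E,S,NE}
boundary = {W,E,S,NE} ∖ {S,NE} = {W,E}

int(A) = {S,NE}
cl(A)  = {W,E,S,NE}
∂A     = {W,E}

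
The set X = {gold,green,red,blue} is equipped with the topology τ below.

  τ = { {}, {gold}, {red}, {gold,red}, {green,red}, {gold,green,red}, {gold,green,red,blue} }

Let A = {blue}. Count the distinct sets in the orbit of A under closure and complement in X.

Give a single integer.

cl via duality: int({gold,green,red}) = {gold,green,red}, so X∖{gold,green,red} = {blue}
Write k for closure, c for complement:
  1. A     = {blue}
  2. cA    = {gold,green,red}
  3. kcA   = {gold,green,red,blue}
  4. ckcA  = {}
applying k or c yields no new set

4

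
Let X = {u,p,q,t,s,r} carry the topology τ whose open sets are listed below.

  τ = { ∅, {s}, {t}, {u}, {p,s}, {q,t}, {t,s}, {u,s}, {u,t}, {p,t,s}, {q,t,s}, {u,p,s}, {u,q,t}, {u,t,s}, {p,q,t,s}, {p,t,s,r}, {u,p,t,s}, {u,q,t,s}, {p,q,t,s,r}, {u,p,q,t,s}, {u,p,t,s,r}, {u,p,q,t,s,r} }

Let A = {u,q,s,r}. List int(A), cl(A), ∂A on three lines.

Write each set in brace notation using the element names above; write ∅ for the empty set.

interior: largest open inside A is {u,s} (from ∅, {u}, {s}, {u,s})
cl via duality: int({p,t}) = {t}, so X∖{t} = {u,p,q,s,r}
cl∖int = {p,q,r}

int(A) = {u,s}
cl(A)  = {u,p,q,s,r}
∂A     = {p,q,r}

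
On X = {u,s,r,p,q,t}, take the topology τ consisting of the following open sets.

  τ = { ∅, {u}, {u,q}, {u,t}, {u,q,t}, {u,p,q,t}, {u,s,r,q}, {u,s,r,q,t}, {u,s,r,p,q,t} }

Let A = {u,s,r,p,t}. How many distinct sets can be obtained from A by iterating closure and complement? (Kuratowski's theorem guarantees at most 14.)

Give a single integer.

X∖A={q}, int(X∖A)=∅, hence cl(A)={u,s,r,p,q,t}
Orbit (k=closure, c=complement):
  1. A     = {u,s,r,p,t}
  2. kA    = {u,s,r,p,q,t}
  3. cA    = {q}
  4. ckA   = ∅
  5. kcA   = {s,r,p,q}
  6. ckcA  = {u,t}
(closed under both — stop)

6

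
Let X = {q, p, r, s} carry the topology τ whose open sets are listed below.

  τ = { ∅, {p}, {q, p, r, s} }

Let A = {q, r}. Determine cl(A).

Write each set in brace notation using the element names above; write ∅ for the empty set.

X∖A={p, s}, int(X∖A)={p}, hence cl(A)={q, r, s}

{q, r, s}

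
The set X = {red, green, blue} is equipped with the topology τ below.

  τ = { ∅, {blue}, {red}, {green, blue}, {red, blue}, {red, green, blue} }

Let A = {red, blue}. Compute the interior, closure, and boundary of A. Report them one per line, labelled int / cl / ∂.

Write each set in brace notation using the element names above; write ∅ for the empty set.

int(A) = {red, blue}
cl(A)  = {red, green, blue}
∂A     = {green}

interior: largest open inside A is {red, blue} (from ∅, {red}, {blue}, {red, blue})
cl via duality: int({green}) = ∅, so X∖∅ = {red, green, blue}
cl∖int = {green}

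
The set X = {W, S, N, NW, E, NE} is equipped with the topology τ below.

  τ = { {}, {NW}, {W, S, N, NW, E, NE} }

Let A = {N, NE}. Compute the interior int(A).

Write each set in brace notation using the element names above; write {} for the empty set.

U open, U⊆A: {}. int(A) = ⋃ = {}

{}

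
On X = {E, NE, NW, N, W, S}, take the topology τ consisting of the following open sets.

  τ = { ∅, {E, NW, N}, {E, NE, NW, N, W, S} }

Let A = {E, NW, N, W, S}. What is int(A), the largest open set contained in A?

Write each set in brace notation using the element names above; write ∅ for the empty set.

{E, NW, N}

open subsets of A: ∅, {E, NW, N}; so int(A) = {E, NW, N}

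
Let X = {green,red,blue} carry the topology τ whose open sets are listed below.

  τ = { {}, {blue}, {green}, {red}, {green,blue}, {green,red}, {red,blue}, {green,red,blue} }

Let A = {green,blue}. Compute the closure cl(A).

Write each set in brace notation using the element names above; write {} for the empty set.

closure: X∖int(X∖A) = X∖{red} = {green,blue}

{green,blue}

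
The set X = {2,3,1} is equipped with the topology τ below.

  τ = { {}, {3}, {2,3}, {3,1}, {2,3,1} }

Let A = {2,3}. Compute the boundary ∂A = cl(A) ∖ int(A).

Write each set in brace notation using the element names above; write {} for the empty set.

{1}

opens ⊆ A: {}, {3}, {2,3}; union → int = {2,3}
complement {1}; its interior {}; cl(A) = X∖{} = {2,3,1}
boundary = {2,3,1} ∖ {2,3} = {1}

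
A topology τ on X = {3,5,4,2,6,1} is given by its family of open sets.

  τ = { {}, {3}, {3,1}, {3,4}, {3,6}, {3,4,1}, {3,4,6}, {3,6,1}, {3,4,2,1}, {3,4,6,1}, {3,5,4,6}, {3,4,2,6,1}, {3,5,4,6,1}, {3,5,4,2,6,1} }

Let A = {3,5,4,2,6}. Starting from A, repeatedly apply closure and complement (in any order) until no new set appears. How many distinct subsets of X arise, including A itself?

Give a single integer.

6

complement {1}; its interior {}; cl(A) = X∖{} = {3,5,4,2,6,1}
With k = closure, c = complement:
  1. A     = {3,5,4,2,6}
  2. kA    = {3,5,4,2,6,1}
  3. cA    = {1}
  4. ckA   = {}
  5. kcA   = {2,1}
  6. ckcA  = {3,5,4,6}
k, c of each give nothing new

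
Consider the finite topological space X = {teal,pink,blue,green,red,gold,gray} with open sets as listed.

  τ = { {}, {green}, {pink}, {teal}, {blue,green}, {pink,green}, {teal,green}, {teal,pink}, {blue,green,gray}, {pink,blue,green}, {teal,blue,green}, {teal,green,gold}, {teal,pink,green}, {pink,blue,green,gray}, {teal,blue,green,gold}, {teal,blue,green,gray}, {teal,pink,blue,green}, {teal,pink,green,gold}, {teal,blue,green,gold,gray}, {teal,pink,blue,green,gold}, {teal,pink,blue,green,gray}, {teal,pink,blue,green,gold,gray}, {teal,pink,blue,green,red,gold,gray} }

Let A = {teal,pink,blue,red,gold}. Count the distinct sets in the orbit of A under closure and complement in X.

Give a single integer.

8

X∖A={green,gray}, int(X∖A)={green}, hence cl(A)={teal,pink,blue,red,gold,gray}
Orbit (k=closure, c=complement):
  1. A     = {teal,pink,blue,red,gold}
  2. kA    = {teal,pink,blue,red,gold,gray}
  3. cA    = {green,gray}
  4. ckA   = {green}
  5. kcA   = {blue,green,red,gold,gray}
  6. ckcA  = {teal,pink}
  7. kckcA = {teal,pink,red,gold}
  8. ckckcA = {blue,green,gray}
(closed under both — stop)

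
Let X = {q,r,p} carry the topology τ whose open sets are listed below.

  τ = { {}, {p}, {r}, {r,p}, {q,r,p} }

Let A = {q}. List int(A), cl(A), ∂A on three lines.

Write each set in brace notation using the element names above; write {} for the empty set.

int(A) = {}
cl(A)  = {q}
∂A     = {q}

opens ⊆ A: {}; union → int = {}
complement {r,p}; its interior {r,p}; cl(A) = X∖{r,p} = {q}
boundary = {q} ∖ {} = {q}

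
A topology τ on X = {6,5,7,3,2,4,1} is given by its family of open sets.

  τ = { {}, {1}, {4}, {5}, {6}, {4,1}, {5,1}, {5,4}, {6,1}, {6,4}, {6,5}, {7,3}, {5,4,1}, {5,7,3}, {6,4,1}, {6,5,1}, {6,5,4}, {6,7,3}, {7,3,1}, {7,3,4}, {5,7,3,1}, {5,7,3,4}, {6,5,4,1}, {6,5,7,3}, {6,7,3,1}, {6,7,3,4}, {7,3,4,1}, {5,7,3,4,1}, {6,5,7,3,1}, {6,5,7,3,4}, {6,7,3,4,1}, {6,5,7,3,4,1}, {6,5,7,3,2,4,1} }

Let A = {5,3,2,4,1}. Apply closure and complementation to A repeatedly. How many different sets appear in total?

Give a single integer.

10

closure: X∖int(X∖A) = X∖{6} = {5,7,3,2,4,1}
Let k=closure and c=complement:
  1. A     = {5,3,2,4,1}
  2. kA    = {5,7,3,2,4,1}
  3. cA    = {6,7}
  4. ckA   = {6}
  5. kcA   = {6,7,3,2}
  6. kckA  = {6,2}
  7. ckcA  = {5,4,1}
  8. ckckA = {5,7,3,4,1}
  9. kckcA = {5,2,4,1}
  10. ckckcA = {6,7,3}
— saturated at 10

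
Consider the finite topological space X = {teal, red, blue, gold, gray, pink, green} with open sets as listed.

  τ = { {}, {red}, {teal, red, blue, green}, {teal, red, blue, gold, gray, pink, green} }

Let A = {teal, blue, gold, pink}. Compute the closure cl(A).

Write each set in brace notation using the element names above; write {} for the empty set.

closure: X∖int(X∖A) = X∖{red} = {teal, blue, gold, gray, pink, green}

{teal, blue, gold, gray, pink, green}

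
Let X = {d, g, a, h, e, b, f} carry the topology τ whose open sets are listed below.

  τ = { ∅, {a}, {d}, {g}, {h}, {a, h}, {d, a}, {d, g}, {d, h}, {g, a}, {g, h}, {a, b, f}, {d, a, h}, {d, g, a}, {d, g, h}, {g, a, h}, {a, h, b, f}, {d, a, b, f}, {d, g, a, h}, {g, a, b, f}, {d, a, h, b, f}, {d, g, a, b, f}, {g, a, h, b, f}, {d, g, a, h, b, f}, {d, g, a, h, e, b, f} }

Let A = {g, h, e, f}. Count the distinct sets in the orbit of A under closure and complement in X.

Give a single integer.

closure: X∖int(X∖A) = X∖{d, a} = {g, h, e, b, f}
Let k=closure and c=complement:
  1. A     = {g, h, e, f}
  2. kA    = {g, h, e, b, f}
  3. cA    = {d, a, b}
  4. ckA   = {d, a}
  5. kcA   = {d, a, e, b, f}
  6. ckcA  = {g, h}
  7. kckcA = {g, h, e}
  8. ckckcA = {d, a, b, f}
— saturated at 8

8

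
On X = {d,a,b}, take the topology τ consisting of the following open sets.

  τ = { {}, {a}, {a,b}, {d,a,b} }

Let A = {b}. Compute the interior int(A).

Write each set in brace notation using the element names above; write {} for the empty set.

opens ⊆ A: {}; union → int = {}

{}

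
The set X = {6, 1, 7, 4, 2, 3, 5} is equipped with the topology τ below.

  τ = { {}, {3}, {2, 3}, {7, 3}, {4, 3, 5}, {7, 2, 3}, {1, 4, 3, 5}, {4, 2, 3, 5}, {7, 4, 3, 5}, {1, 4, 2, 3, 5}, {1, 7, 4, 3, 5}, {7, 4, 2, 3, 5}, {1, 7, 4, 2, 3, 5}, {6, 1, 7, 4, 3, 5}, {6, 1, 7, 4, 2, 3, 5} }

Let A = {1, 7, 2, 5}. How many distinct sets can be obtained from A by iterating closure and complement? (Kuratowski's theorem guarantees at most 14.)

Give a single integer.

6

cl via duality: int({6, 4, 3}) = {3}, so X∖{3} = {6, 1, 7, 4, 2, 5}
Write k for closure, c for complement:
  1. A     = {1, 7, 2, 5}
  2. kA    = {6, 1, 7, 4, 2, 5}
  3. cA    = {6, 4, 3}
  4. ckA   = {3}
  5. kcA   = {6, 1, 7, 4, 2, 3, 5}
  6. ckcA  = {}
applying k or c yields no new set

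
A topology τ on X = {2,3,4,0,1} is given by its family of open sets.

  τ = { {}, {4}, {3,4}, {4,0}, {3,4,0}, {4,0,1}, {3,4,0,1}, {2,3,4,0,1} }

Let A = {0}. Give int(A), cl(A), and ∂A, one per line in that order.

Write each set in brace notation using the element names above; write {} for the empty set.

int(A) = {}
cl(A)  = {2,0,1}
∂A     = {2,0,1}

open subsets of A: {}; so int(A) = {}
closure: X∖int(X∖A) = X∖{3,4} = {2,0,1}
∂A = {2,0,1} minus {} = {2,0,1}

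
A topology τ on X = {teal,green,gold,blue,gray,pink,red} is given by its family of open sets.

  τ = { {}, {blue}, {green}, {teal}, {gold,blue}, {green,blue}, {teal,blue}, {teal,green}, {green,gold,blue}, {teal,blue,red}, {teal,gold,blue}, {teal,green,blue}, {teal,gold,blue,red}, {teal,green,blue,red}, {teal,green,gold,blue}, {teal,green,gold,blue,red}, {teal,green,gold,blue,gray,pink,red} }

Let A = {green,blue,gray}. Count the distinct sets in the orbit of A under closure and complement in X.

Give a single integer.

8

closure: X∖int(X∖A) = X∖{teal} = {green,gold,blue,gray,pink,red}
Let k=closure and c=complement:
  1. A     = {green,blue,gray}
  2. kA    = {green,gold,blue,gray,pink,red}
  3. cA    = {teal,gold,pink,red}
  4. ckA   = {teal}
  5. kcA   = {teal,gold,gray,pink,red}
  6. kckA  = {teal,gray,pink,red}
  7. ckcA  = {green,blue}
  8. ckckA = {green,gold,blue}
— saturated at 8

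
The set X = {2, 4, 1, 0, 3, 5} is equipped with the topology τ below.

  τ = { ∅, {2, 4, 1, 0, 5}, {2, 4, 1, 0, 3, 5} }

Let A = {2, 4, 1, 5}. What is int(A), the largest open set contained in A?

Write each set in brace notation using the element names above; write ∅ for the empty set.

∅

open subsets of A: ∅; so int(A) = ∅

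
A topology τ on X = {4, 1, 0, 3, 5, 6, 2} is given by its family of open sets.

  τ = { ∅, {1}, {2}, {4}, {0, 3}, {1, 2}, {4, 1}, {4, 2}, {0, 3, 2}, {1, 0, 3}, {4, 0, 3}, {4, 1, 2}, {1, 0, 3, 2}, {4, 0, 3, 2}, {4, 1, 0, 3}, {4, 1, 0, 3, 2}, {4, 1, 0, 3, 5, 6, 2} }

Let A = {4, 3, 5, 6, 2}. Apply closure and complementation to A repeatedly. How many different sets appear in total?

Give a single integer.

closure: X∖int(X∖A) = X∖{1} = {4, 0, 3, 5, 6, 2}
Let k=closure and c=complement:
  1. A     = {4, 3, 5, 6, 2}
  2. kA    = {4, 0, 3, 5, 6, 2}
  3. cA    = {1, 0}
  4. ckA   = {1}
  5. kcA   = {1, 0, 3, 5, 6}
  6. kckA  = {1, 5, 6}
  7. ckcA  = {4, 2}
  8. ckckA = {4, 0, 3, 2}
  9. kckcA = {4, 5, 6, 2}
  10. ckckcA = {1, 0, 3}
— saturated at 10

10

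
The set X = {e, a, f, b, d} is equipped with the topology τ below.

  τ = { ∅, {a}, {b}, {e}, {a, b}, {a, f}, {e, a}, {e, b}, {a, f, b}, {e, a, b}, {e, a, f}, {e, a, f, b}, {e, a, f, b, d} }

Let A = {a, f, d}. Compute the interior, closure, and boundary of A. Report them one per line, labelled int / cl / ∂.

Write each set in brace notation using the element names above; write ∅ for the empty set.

interior: largest open inside A is {a, f} (from ∅, {a}, {a, f})
cl via duality: int({e, b}) = {e, b}, so X∖{e, b} = {a, f, d}
cl∖int = {d}

int(A) = {a, f}
cl(A)  = {a, f, d}
∂A     = {d}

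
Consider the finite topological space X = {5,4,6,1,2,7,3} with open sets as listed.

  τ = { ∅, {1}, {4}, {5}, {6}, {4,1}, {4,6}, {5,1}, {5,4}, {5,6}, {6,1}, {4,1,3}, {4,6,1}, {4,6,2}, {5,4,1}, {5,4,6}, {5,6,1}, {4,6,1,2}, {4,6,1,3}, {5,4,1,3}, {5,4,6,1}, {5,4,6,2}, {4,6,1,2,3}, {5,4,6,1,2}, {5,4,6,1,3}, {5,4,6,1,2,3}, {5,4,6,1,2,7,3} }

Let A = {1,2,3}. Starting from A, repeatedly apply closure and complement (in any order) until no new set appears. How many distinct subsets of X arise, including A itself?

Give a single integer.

8

cl via duality: int({5,4,6,7}) = {5,4,6}, so X∖{5,4,6} = {1,2,7,3}
Write k for closure, c for complement:
  1. A     = {1,2,3}
  2. kA    = {1,2,7,3}
  3. cA    = {5,4,6,7}
  4. ckA   = {5,4,6}
  5. kcA   = {5,4,6,2,7,3}
  6. ckcA  = {1}
  7. kckcA = {1,7,3}
  8. ckckcA = {5,4,6,2}
applying k or c yields no new set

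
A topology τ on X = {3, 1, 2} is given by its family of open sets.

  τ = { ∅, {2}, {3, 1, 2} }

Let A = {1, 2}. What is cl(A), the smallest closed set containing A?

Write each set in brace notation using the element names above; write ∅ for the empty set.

{3, 1, 2}

cl via duality: int({3}) = ∅, so X∖∅ = {3, 1, 2}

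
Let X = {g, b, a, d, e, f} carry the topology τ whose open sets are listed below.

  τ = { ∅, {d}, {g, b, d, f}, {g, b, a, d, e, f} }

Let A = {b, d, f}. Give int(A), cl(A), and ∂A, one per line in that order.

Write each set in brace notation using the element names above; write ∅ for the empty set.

U open, U⊆A: ∅, {d}. int(A) = ⋃ = {d}
X∖A={g, a, e}, int(X∖A)=∅, hence cl(A)={g, b, a, d, e, f}
∂A: remove int from cl → {g, b, a, e, f}

int(A) = {d}
cl(A)  = {g, b, a, d, e, f}
∂A     = {g, b, a, e, f}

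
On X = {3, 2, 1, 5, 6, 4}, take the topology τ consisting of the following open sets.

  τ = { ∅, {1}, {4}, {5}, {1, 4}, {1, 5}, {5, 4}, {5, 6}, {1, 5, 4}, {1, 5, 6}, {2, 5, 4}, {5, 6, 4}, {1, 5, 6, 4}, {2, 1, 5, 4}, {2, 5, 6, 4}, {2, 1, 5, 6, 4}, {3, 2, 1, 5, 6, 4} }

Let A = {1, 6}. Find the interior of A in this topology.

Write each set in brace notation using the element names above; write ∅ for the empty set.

interior: largest open inside A is {1} (from ∅, {1})

{1}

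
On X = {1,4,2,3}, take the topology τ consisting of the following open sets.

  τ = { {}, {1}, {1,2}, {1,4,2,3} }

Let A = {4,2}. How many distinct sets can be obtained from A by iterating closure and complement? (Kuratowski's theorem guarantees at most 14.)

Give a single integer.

6

closure: X∖int(X∖A) = X∖{1} = {4,2,3}
Let k=closure and c=complement:
  1. A     = {4,2}
  2. kA    = {4,2,3}
  3. cA    = {1,3}
  4. ckA   = {1}
  5. kcA   = {1,4,2,3}
  6. ckcA  = {}
— saturated at 6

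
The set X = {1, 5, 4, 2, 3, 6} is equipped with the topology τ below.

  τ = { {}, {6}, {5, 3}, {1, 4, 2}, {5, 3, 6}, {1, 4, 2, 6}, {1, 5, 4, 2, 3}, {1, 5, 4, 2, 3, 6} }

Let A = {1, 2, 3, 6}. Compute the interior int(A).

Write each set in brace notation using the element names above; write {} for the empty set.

{6}

interior: largest open inside A is {6} (from {}, {6})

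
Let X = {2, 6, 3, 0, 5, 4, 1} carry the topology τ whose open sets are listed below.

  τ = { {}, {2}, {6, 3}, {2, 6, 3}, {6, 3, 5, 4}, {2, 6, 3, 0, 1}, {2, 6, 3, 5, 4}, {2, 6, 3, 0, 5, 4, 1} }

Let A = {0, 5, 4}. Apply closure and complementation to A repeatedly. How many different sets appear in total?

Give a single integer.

complement {2, 6, 3, 1}; its interior {2, 6, 3}; cl(A) = X∖{2, 6, 3} = {0, 5, 4, 1}
With k = closure, c = complement:
  1. A     = {0, 5, 4}
  2. kA    = {0, 5, 4, 1}
  3. cA    = {2, 6, 3, 1}
  4. ckA   = {2, 6, 3}
  5. kcA   = {2, 6, 3, 0, 5, 4, 1}
  6. ckcA  = {}
k, c of each give nothing new

6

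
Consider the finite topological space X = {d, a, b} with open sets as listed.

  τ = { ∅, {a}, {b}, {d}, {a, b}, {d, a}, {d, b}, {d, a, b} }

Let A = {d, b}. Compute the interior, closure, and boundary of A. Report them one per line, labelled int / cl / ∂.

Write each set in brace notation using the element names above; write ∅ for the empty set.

opens ⊆ A: ∅, {b}, {d}, {d, b}; union → int = {d, b}
complement {a}; its interior {a}; cl(A) = X∖{a} = {d, b}
boundary = {d, b} ∖ {d, b} = ∅

int(A) = {d, b}
cl(A)  = {d, b}
∂A     = ∅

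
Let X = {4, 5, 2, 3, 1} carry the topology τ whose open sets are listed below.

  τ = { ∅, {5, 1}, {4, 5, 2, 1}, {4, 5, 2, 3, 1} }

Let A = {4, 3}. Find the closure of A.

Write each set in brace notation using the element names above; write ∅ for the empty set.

{4, 2, 3}

complement {5, 2, 1}; its interior {5, 1}; cl(A) = X∖{5, 1} = {4, 2, 3}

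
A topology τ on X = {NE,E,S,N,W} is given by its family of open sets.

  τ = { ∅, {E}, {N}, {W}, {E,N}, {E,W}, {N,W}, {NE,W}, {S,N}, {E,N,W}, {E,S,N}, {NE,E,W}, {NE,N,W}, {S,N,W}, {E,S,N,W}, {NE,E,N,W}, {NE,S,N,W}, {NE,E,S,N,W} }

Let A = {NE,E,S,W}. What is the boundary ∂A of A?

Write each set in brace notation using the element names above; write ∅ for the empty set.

opens ⊆ A: ∅, {E}, {W}, {NE,W}, {E,W}, {NE,E,W}; union → int = {NE,E,W}
complement {N}; its interior {N}; cl(A) = X∖{N} = {NE,E,S,W}
boundary = {NE,E,S,W} ∖ {NE,E,W} = {S}

{S}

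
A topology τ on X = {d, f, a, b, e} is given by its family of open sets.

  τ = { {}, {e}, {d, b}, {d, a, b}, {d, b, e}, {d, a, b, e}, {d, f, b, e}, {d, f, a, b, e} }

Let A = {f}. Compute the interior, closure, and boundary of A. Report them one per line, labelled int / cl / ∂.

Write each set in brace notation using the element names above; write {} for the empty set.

open subsets of A: {}; so int(A) = {}
closure: X∖int(X∖A) = X∖{d, a, b, e} = {f}
∂A = {f} minus {} = {f}

int(A) = {}
cl(A)  = {f}
∂A     = {f}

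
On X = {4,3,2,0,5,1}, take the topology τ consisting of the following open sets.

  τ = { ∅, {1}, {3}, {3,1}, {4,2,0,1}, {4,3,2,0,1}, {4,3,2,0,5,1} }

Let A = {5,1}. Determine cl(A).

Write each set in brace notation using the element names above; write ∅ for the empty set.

{4,2,0,5,1}

X∖A={4,3,2,0}, int(X∖A)={3}, hence cl(A)={4,2,0,5,1}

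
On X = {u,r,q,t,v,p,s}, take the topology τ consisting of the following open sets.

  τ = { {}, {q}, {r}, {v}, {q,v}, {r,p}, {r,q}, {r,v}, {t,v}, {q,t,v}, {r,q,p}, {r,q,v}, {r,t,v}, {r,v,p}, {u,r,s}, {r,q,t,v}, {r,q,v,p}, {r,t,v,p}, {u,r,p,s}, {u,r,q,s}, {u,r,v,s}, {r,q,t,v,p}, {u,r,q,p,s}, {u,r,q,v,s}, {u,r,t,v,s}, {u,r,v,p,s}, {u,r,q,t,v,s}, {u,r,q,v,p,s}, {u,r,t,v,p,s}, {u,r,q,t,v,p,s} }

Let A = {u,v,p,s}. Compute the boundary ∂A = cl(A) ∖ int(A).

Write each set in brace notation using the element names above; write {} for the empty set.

interior: largest open inside A is {v} (from {}, {v})
cl via duality: int({r,q,t}) = {r,q}, so X∖{r,q} = {u,t,v,p,s}
cl∖int = {u,t,p,s}

{u,t,p,s}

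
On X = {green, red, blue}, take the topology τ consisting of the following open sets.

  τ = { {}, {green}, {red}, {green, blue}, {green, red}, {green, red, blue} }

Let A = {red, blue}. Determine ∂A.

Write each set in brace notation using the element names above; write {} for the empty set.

U open, U⊆A: {}, {red}. int(A) = ⋃ = {red}
X∖A={green}, int(X∖A)={green}, hence cl(A)={red, blue}
∂A: remove int from cl → {blue}

{blue}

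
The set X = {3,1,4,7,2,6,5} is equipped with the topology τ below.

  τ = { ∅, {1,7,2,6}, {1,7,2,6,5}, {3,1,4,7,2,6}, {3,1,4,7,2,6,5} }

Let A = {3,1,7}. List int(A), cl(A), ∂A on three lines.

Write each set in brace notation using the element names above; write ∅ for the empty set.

interior: largest open inside A is ∅ (from ∅)
cl via duality: int({4,2,6,5}) = ∅, so X∖∅ = {3,1,4,7,2,6,5}
cl∖int = {3,1,4,7,2,6,5}

int(A) = ∅
cl(A)  = {3,1,4,7,2,6,5}
∂A     = {3,1,4,7,2,6,5}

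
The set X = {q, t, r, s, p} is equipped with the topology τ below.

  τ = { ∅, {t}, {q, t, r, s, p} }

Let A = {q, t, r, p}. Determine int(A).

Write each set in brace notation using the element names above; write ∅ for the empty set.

opens ⊆ A: ∅, {t}; union → int = {t}

{t}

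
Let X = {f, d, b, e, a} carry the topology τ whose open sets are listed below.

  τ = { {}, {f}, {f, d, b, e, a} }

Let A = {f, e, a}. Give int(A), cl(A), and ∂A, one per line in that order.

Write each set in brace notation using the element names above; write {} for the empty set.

opens ⊆ A: {}, {f}; union → int = {f}
complement {d, b}; its interior {}; cl(A) = X∖{} = {f, d, b, e, a}
boundary = {f, d, b, e, a} ∖ {f} = {d, b, e, a}

int(A) = {f}
cl(A)  = {f, d, b, e, a}
∂A     = {d, b, e, a}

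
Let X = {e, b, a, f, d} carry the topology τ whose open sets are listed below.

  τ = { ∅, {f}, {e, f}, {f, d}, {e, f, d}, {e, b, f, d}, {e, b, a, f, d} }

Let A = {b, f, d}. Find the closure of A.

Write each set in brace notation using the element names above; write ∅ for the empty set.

{e, b, a, f, d}

X∖A={e, a}, int(X∖A)=∅, hence cl(A)={e, b, a, f, d}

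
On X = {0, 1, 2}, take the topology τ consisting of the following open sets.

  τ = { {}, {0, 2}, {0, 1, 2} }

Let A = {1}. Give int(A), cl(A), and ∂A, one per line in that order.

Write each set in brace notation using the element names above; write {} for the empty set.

int(A) = {}
cl(A)  = {1}
∂A     = {1}

opens ⊆ A: {}; union → int = {}
complement {0, 2}; its interior {0, 2}; cl(A) = X∖{0, 2} = {1}
boundary = {1} ∖ {} = {1}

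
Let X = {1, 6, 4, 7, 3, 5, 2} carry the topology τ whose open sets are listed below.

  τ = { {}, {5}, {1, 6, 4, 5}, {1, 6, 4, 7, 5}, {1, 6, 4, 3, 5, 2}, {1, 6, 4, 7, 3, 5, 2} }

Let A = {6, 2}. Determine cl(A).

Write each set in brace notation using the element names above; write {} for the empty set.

complement {1, 4, 7, 3, 5}; its interior {5}; cl(A) = X∖{5} = {1, 6, 4, 7, 3, 2}

{1, 6, 4, 7, 3, 2}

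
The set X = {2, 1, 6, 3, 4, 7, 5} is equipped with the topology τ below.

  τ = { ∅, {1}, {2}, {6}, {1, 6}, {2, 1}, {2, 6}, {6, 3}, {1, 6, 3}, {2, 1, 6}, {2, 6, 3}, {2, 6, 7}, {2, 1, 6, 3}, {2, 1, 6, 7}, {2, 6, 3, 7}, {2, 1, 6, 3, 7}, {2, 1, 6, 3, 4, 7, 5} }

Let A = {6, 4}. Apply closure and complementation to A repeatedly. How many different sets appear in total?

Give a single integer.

8

complement {2, 1, 3, 7, 5}; its interior {2, 1}; cl(A) = X∖{2, 1} = {6, 3, 4, 7, 5}
With k = closure, c = complement:
  1. A     = {6, 4}
  2. kA    = {6, 3, 4, 7, 5}
  3. cA    = {2, 1, 3, 7, 5}
  4. ckA   = {2, 1}
  5. kcA   = {2, 1, 3, 4, 7, 5}
  6. kckA  = {2, 1, 4, 7, 5}
  7. ckcA  = {6}
  8. ckckA = {6, 3}
k, c of each give nothing new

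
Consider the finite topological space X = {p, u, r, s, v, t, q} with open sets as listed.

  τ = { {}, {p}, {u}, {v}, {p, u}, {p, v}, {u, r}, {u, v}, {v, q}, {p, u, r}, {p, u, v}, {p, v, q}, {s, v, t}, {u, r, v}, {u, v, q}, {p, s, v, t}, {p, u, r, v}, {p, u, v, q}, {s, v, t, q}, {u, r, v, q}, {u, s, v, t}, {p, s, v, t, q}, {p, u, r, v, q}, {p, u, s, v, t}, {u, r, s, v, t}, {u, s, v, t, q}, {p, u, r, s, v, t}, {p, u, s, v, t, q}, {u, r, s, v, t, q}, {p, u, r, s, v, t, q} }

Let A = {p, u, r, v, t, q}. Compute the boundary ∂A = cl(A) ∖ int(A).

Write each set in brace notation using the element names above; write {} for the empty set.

U open, U⊆A: {}, {p}, {v}, {u}, {u, r}, {u, v}, {p, u}, {p, v}, {v, q}, {u, r, v}, {u, v, q}, {p, v, q}, {p, u, r}, {p, u, v}, {u, r, v, q}, {p, u, r, v}, {p, u, v, q}, {p, u, r, v, q}. int(A) = ⋃ = {p, u, r, v, q}
X∖A={s}, int(X∖A)={}, hence cl(A)={p, u, r, s, v, t, q}
∂A: remove int from cl → {s, t}

{s, t}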